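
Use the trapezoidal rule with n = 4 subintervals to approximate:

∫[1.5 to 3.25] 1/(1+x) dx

f(x) = 1/(1+x)
a = 1.5, b = 3.25, n = 4
h = (b - a)/n = 0.437500

Trapezoidal rule: (h/2)[f(x₀) + 2f(x₁) + 2f(x₂) + ... + f(xₙ)]

x_0 = 1.5000, f(x_0) = 0.400000, coefficient = 1
x_1 = 1.9375, f(x_1) = 0.340426, coefficient = 2
x_2 = 2.3750, f(x_2) = 0.296296, coefficient = 2
x_3 = 2.8125, f(x_3) = 0.262295, coefficient = 2
x_4 = 3.2500, f(x_4) = 0.235294, coefficient = 1

I ≈ (0.437500/2) × 2.433328 = 0.532290
Exact value: 0.530628
Error: 0.001662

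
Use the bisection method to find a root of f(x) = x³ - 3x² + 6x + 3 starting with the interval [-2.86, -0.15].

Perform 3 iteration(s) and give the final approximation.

f(x) = x³ - 3x² + 6x + 3
Initial interval: [-2.86, -0.15]

Iteration 1:
  c_1 = (-2.860000 + (-0.150000))/2 = -1.505000
  f(c_1) = f(-1.505000) = -16.233938
  f(a) × f(c) ≥ 0, new interval: [-1.505000, -0.150000]
Iteration 2:
  c_2 = (-1.505000 + (-0.150000))/2 = -0.827500
  f(c_2) = f(-0.827500) = -4.585905
  f(a) × f(c) ≥ 0, new interval: [-0.827500, -0.150000]
Iteration 3:
  c_3 = (-0.827500 + (-0.150000))/2 = -0.488750
  f(c_3) = f(-0.488750) = -0.765881
  f(a) × f(c) ≥ 0, new interval: [-0.488750, -0.150000]

After 3 iteration(s), the approximation is c_3 = -0.488750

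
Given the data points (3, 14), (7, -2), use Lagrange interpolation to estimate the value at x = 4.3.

Lagrange interpolation formula:
P(x) = Σ yᵢ × Lᵢ(x)
where Lᵢ(x) = Π_{j≠i} (x - xⱼ)/(xᵢ - xⱼ)

L_0(4.3) = (4.3 - 7)/(3 - 7) = 0.675000
L_1(4.3) = (4.3 - 3)/(7 - 3) = 0.325000

P(4.3) = 14×L_0(4.3) + (-2)×L_1(4.3)
P(4.3) = 8.800000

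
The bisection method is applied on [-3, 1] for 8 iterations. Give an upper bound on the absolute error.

Bisection error bound: |error| ≤ (b-a)/2^n
|error| ≤ (1 - (-3))/2^8 = 4/2^8
|error| ≤ 0.0156250000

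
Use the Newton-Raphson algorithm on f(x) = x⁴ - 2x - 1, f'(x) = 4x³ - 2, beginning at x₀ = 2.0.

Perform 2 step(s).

f(x) = x⁴ - 2x - 1
f'(x) = 4x³ - 2
x₀ = 2.0

Newton-Raphson formula: x_{n+1} = x_n - f(x_n)/f'(x_n)

Iteration 1:
  f(2.000000) = 11.000000
  f'(2.000000) = 30.000000
  x_1 = 2.000000 - 11.000000/30.000000 = 1.633333
Iteration 2:
  f(1.633333) = 2.850372
  f'(1.633333) = 15.429481
  x_2 = 1.633333 - 2.850372/15.429481 = 1.448598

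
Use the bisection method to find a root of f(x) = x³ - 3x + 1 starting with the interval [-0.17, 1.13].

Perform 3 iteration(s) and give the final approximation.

f(x) = x³ - 3x + 1
Initial interval: [-0.17, 1.13]

Iteration 1:
  c_1 = (-0.170000 + 1.130000)/2 = 0.480000
  f(c_1) = f(0.480000) = -0.329408
  f(a) × f(c) < 0, new interval: [-0.170000, 0.480000]
Iteration 2:
  c_2 = (-0.170000 + 0.480000)/2 = 0.155000
  f(c_2) = f(0.155000) = 0.538724
  f(a) × f(c) ≥ 0, new interval: [0.155000, 0.480000]
Iteration 3:
  c_3 = (0.155000 + 0.480000)/2 = 0.317500
  f(c_3) = f(0.317500) = 0.079506
  f(a) × f(c) ≥ 0, new interval: [0.317500, 0.480000]

After 3 iteration(s), the approximation is c_3 = 0.317500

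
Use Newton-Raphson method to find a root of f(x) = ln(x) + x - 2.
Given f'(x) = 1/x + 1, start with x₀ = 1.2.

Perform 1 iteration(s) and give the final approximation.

f(x) = ln(x) + x - 2
f'(x) = 1/x + 1
x₀ = 1.2

Newton-Raphson formula: x_{n+1} = x_n - f(x_n)/f'(x_n)

Iteration 1:
  f(1.200000) = -0.617678
  f'(1.200000) = 1.833333
  x_1 = 1.200000 - (-0.617678)/1.833333 = 1.536916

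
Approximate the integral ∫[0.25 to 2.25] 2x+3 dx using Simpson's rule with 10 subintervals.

f(x) = 2x+3
a = 0.25, b = 2.25, n = 10
h = (b - a)/n = 0.200000

Simpson's rule: (h/3)[f(x₀) + 4f(x₁) + 2f(x₂) + ... + f(xₙ)]

x_0 = 0.2500, f(x_0) = 3.500000, coefficient = 1
x_1 = 0.4500, f(x_1) = 3.900000, coefficient = 4
x_2 = 0.6500, f(x_2) = 4.300000, coefficient = 2
x_3 = 0.8500, f(x_3) = 4.700000, coefficient = 4
x_4 = 1.0500, f(x_4) = 5.100000, coefficient = 2
x_5 = 1.2500, f(x_5) = 5.500000, coefficient = 4
x_6 = 1.4500, f(x_6) = 5.900000, coefficient = 2
x_7 = 1.6500, f(x_7) = 6.300000, coefficient = 4
x_8 = 1.8500, f(x_8) = 6.700000, coefficient = 2
x_9 = 2.0500, f(x_9) = 7.100000, coefficient = 4
x_10 = 2.2500, f(x_10) = 7.500000, coefficient = 1

I ≈ (0.200000/3) × 165.000000 = 11.000000
Exact value: 11.000000
Error: 0.000000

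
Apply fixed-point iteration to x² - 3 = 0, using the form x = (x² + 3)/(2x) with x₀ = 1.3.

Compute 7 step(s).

Equation: x² - 3 = 0
Fixed-point form: x = (x² + 3)/(2x)
x₀ = 1.3

x_1 = g(1.300000) = 1.803846
x_2 = g(1.803846) = 1.733480
x_3 = g(1.733480) = 1.732051
x_4 = g(1.732051) = 1.732051
x_5 = g(1.732051) = 1.732051
x_6 = g(1.732051) = 1.732051
x_7 = g(1.732051) = 1.732051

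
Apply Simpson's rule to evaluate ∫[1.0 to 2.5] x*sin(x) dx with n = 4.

f(x) = x*sin(x)
a = 1.0, b = 2.5, n = 4
h = (b - a)/n = 0.375000

Simpson's rule: (h/3)[f(x₀) + 4f(x₁) + 2f(x₂) + ... + f(xₙ)]

x_0 = 1.0000, f(x_0) = 0.841471, coefficient = 1
x_1 = 1.3750, f(x_1) = 1.348728, coefficient = 4
x_2 = 1.7500, f(x_2) = 1.721975, coefficient = 2
x_3 = 2.1250, f(x_3) = 1.806930, coefficient = 4
x_4 = 2.5000, f(x_4) = 1.496180, coefficient = 1

I ≈ (0.375000/3) × 18.404232 = 2.300529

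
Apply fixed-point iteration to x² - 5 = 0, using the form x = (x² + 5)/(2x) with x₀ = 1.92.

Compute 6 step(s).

Equation: x² - 5 = 0
Fixed-point form: x = (x² + 5)/(2x)
x₀ = 1.92

x_1 = g(1.920000) = 2.262083
x_2 = g(2.262083) = 2.236218
x_3 = g(2.236218) = 2.236068
x_4 = g(2.236068) = 2.236068
x_5 = g(2.236068) = 2.236068
x_6 = g(2.236068) = 2.236068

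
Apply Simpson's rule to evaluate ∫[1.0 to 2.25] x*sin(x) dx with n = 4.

f(x) = x*sin(x)
a = 1.0, b = 2.25, n = 4
h = (b - a)/n = 0.312500

Simpson's rule: (h/3)[f(x₀) + 4f(x₁) + 2f(x₂) + ... + f(xₙ)]

x_0 = 1.0000, f(x_0) = 0.841471, coefficient = 1
x_1 = 1.3125, f(x_1) = 1.268960, coefficient = 4
x_2 = 1.6250, f(x_2) = 1.622613, coefficient = 2
x_3 = 1.9375, f(x_3) = 1.808684, coefficient = 4
x_4 = 2.2500, f(x_4) = 1.750665, coefficient = 1

I ≈ (0.312500/3) × 18.147938 = 1.890410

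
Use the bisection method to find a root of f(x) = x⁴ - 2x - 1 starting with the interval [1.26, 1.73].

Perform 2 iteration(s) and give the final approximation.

f(x) = x⁴ - 2x - 1
Initial interval: [1.26, 1.73]

Iteration 1:
  c_1 = (1.260000 + 1.730000)/2 = 1.495000
  f(c_1) = f(1.495000) = 1.005337
  f(a) × f(c) < 0, new interval: [1.260000, 1.495000]
Iteration 2:
  c_2 = (1.260000 + 1.495000)/2 = 1.377500
  f(c_2) = f(1.377500) = -0.154470
  f(a) × f(c) ≥ 0, new interval: [1.377500, 1.495000]

After 2 iteration(s), the approximation is c_2 = 1.377500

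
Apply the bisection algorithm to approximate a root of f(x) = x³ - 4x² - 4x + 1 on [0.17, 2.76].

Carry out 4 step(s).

f(x) = x³ - 4x² - 4x + 1
Initial interval: [0.17, 2.76]

Iteration 1:
  c_1 = (0.170000 + 2.760000)/2 = 1.465000
  f(c_1) = f(1.465000) = -10.300680
  f(a) × f(c) < 0, new interval: [0.170000, 1.465000]
Iteration 2:
  c_2 = (0.170000 + 1.465000)/2 = 0.817500
  f(c_2) = f(0.817500) = -4.396885
  f(a) × f(c) < 0, new interval: [0.170000, 0.817500]
Iteration 3:
  c_3 = (0.170000 + 0.817500)/2 = 0.493750
  f(c_3) = f(0.493750) = -1.829785
  f(a) × f(c) < 0, new interval: [0.170000, 0.493750]
Iteration 4:
  c_4 = (0.170000 + 0.493750)/2 = 0.331875
  f(c_4) = f(0.331875) = -0.731511
  f(a) × f(c) < 0, new interval: [0.170000, 0.331875]

After 4 iteration(s), the approximation is c_4 = 0.331875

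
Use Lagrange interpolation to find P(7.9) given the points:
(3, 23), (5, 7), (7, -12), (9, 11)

Lagrange interpolation formula:
P(x) = Σ yᵢ × Lᵢ(x)
where Lᵢ(x) = Π_{j≠i} (x - xⱼ)/(xᵢ - xⱼ)

L_0(7.9) = (7.9 - 5)/(3 - 5) × (7.9 - 7)/(3 - 7) × (7.9 - 9)/(3 - 9) = 0.059813
L_1(7.9) = (7.9 - 3)/(5 - 3) × (7.9 - 7)/(5 - 7) × (7.9 - 9)/(5 - 9) = -0.303188
L_2(7.9) = (7.9 - 3)/(7 - 3) × (7.9 - 5)/(7 - 5) × (7.9 - 9)/(7 - 9) = 0.976937
L_3(7.9) = (7.9 - 3)/(9 - 3) × (7.9 - 5)/(9 - 5) × (7.9 - 7)/(9 - 7) = 0.266438

P(7.9) = 23×L_0(7.9) + 7×L_1(7.9) + (-12)×L_2(7.9) + 11×L_3(7.9)
P(7.9) = -9.539062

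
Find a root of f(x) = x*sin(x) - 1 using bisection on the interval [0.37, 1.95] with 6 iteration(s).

f(x) = x*sin(x) - 1
Initial interval: [0.37, 1.95]

Iteration 1:
  c_1 = (0.370000 + 1.950000)/2 = 1.160000
  f(c_1) = f(1.160000) = 0.063492
  f(a) × f(c) < 0, new interval: [0.370000, 1.160000]
Iteration 2:
  c_2 = (0.370000 + 1.160000)/2 = 0.765000
  f(c_2) = f(0.765000) = -0.470209
  f(a) × f(c) ≥ 0, new interval: [0.765000, 1.160000]
Iteration 3:
  c_3 = (0.765000 + 1.160000)/2 = 0.962500
  f(c_3) = f(0.962500) = -0.210151
  f(a) × f(c) ≥ 0, new interval: [0.962500, 1.160000]
Iteration 4:
  c_4 = (0.962500 + 1.160000)/2 = 1.061250
  f(c_4) = f(1.061250) = -0.073565
  f(a) × f(c) ≥ 0, new interval: [1.061250, 1.160000]
Iteration 5:
  c_5 = (1.061250 + 1.160000)/2 = 1.110625
  f(c_5) = f(1.110625) = -0.004906
  f(a) × f(c) ≥ 0, new interval: [1.110625, 1.160000]
Iteration 6:
  c_6 = (1.110625 + 1.160000)/2 = 1.135312
  f(c_6) = f(1.135312) = 0.029349
  f(a) × f(c) < 0, new interval: [1.110625, 1.135312]

After 6 iteration(s), the approximation is c_6 = 1.135312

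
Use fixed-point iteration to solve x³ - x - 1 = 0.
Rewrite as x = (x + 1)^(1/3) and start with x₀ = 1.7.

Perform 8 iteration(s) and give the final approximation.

Equation: x³ - x - 1 = 0
Fixed-point form: x = (x + 1)^(1/3)
x₀ = 1.7

x_1 = g(1.700000) = 1.392477
x_2 = g(1.392477) = 1.337465
x_3 = g(1.337465) = 1.327135
x_4 = g(1.327135) = 1.325177
x_5 = g(1.325177) = 1.324805
x_6 = g(1.324805) = 1.324735
x_7 = g(1.324735) = 1.324721
x_8 = g(1.324721) = 1.324719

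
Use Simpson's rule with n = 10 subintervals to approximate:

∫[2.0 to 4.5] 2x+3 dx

f(x) = 2x+3
a = 2.0, b = 4.5, n = 10
h = (b - a)/n = 0.250000

Simpson's rule: (h/3)[f(x₀) + 4f(x₁) + 2f(x₂) + ... + f(xₙ)]

x_0 = 2.0000, f(x_0) = 7.000000, coefficient = 1
x_1 = 2.2500, f(x_1) = 7.500000, coefficient = 4
x_2 = 2.5000, f(x_2) = 8.000000, coefficient = 2
x_3 = 2.7500, f(x_3) = 8.500000, coefficient = 4
x_4 = 3.0000, f(x_4) = 9.000000, coefficient = 2
x_5 = 3.2500, f(x_5) = 9.500000, coefficient = 4
x_6 = 3.5000, f(x_6) = 10.000000, coefficient = 2
x_7 = 3.7500, f(x_7) = 10.500000, coefficient = 4
x_8 = 4.0000, f(x_8) = 11.000000, coefficient = 2
x_9 = 4.2500, f(x_9) = 11.500000, coefficient = 4
x_10 = 4.5000, f(x_10) = 12.000000, coefficient = 1

I ≈ (0.250000/3) × 285.000000 = 23.750000
Exact value: 23.750000
Error: 0.000000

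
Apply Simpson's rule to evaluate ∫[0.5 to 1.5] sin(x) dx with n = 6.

f(x) = sin(x)
a = 0.5, b = 1.5, n = 6
h = (b - a)/n = 0.166667

Simpson's rule: (h/3)[f(x₀) + 4f(x₁) + 2f(x₂) + ... + f(xₙ)]

x_0 = 0.5000, f(x_0) = 0.479426, coefficient = 1
x_1 = 0.6667, f(x_1) = 0.618370, coefficient = 4
x_2 = 0.8333, f(x_2) = 0.740177, coefficient = 2
x_3 = 1.0000, f(x_3) = 0.841471, coefficient = 4
x_4 = 1.1667, f(x_4) = 0.919445, coefficient = 2
x_5 = 1.3333, f(x_5) = 0.971938, coefficient = 4
x_6 = 1.5000, f(x_6) = 0.997495, coefficient = 1

I ≈ (0.166667/3) × 14.523279 = 0.806849
Exact value: 0.806845
Error: 0.000003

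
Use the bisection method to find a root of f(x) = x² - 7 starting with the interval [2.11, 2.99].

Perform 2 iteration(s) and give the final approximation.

f(x) = x² - 7
Initial interval: [2.11, 2.99]

Iteration 1:
  c_1 = (2.110000 + 2.990000)/2 = 2.550000
  f(c_1) = f(2.550000) = -0.497500
  f(a) × f(c) ≥ 0, new interval: [2.550000, 2.990000]
Iteration 2:
  c_2 = (2.550000 + 2.990000)/2 = 2.770000
  f(c_2) = f(2.770000) = 0.672900
  f(a) × f(c) < 0, new interval: [2.550000, 2.770000]

After 2 iteration(s), the approximation is c_2 = 2.770000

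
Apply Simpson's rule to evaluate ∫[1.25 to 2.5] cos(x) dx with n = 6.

f(x) = cos(x)
a = 1.25, b = 2.5, n = 6
h = (b - a)/n = 0.208333

Simpson's rule: (h/3)[f(x₀) + 4f(x₁) + 2f(x₂) + ... + f(xₙ)]

x_0 = 1.2500, f(x_0) = 0.315322, coefficient = 1
x_1 = 1.4583, f(x_1) = 0.112226, coefficient = 4
x_2 = 1.6667, f(x_2) = -0.095724, coefficient = 2
x_3 = 1.8750, f(x_3) = -0.299534, coefficient = 4
x_4 = 2.0833, f(x_4) = -0.490390, coefficient = 2
x_5 = 2.2917, f(x_5) = -0.660039, coefficient = 4
x_6 = 2.5000, f(x_6) = -0.801144, coefficient = 1

I ≈ (0.208333/3) × -5.047433 = -0.350516
Exact value: -0.350512
Error: 0.000004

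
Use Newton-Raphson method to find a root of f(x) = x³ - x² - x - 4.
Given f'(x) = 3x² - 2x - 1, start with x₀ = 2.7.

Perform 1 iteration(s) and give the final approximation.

f(x) = x³ - x² - x - 4
f'(x) = 3x² - 2x - 1
x₀ = 2.7

Newton-Raphson formula: x_{n+1} = x_n - f(x_n)/f'(x_n)

Iteration 1:
  f(2.700000) = 5.693000
  f'(2.700000) = 15.470000
  x_1 = 2.700000 - 5.693000/15.470000 = 2.331997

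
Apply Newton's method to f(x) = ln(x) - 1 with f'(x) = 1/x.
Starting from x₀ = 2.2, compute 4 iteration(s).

f(x) = ln(x) - 1
f'(x) = 1/x
x₀ = 2.2

Newton-Raphson formula: x_{n+1} = x_n - f(x_n)/f'(x_n)

Iteration 1:
  f(2.200000) = -0.211543
  f'(2.200000) = 0.454545
  x_1 = 2.200000 - (-0.211543)/0.454545 = 2.665394
Iteration 2:
  f(2.665394) = -0.019648
  f'(2.665394) = 0.375179
  x_2 = 2.665394 - (-0.019648)/0.375179 = 2.717764
Iteration 3:
  f(2.717764) = -0.000191
  f'(2.717764) = 0.367950
  x_3 = 2.717764 - (-0.000191)/0.367950 = 2.718282
Iteration 4:
  f(2.718282) = 0.000000
  f'(2.718282) = 0.367879
  x_4 = 2.718282 - 0.000000/0.367879 = 2.718282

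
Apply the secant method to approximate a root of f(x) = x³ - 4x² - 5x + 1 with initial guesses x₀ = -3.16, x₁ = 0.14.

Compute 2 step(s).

f(x) = x³ - 4x² - 5x + 1
x₀ = -3.16, x₁ = 0.14

Secant formula: x_{n+1} = x_n - f(x_n)(x_n - x_{n-1})/(f(x_n) - f(x_{n-1}))

Iteration 1:
  f(-3.160000) = -54.696896
  f(0.140000) = 0.224344
  x_2 = 0.140000 - 0.224344×(0.140000 - (-3.160000))/(0.224344 - (-54.696896))
       = 0.126520
Iteration 2:
  f(0.140000) = 0.224344
  f(0.126520) = 0.305396
  x_3 = 0.126520 - 0.305396×(0.126520 - 0.140000)/(0.305396 - 0.224344)
       = 0.177311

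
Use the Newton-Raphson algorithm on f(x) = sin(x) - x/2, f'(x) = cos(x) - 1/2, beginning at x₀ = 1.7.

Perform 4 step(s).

f(x) = sin(x) - x/2
f'(x) = cos(x) - 1/2
x₀ = 1.7

Newton-Raphson formula: x_{n+1} = x_n - f(x_n)/f'(x_n)

Iteration 1:
  f(1.700000) = 0.141665
  f'(1.700000) = -0.628844
  x_1 = 1.700000 - 0.141665/(-0.628844) = 1.925278
Iteration 2:
  f(1.925278) = -0.024812
  f'(1.925278) = -0.847104
  x_2 = 1.925278 - (-0.024812)/(-0.847104) = 1.895987
Iteration 3:
  f(1.895987) = -0.000404
  f'(1.895987) = -0.819490
  x_3 = 1.895987 - (-0.000404)/(-0.819490) = 1.895494
Iteration 4:
  f(1.895494) = 0.000000
  f'(1.895494) = -0.819023
  x_4 = 1.895494 - 0.000000/(-0.819023) = 1.895494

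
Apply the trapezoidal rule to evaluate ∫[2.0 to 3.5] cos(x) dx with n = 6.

f(x) = cos(x)
a = 2.0, b = 3.5, n = 6
h = (b - a)/n = 0.250000

Trapezoidal rule: (h/2)[f(x₀) + 2f(x₁) + 2f(x₂) + ... + f(xₙ)]

x_0 = 2.0000, f(x_0) = -0.416147, coefficient = 1
x_1 = 2.2500, f(x_1) = -0.628174, coefficient = 2
x_2 = 2.5000, f(x_2) = -0.801144, coefficient = 2
x_3 = 2.7500, f(x_3) = -0.924302, coefficient = 2
x_4 = 3.0000, f(x_4) = -0.989992, coefficient = 2
x_5 = 3.2500, f(x_5) = -0.994130, coefficient = 2
x_6 = 3.5000, f(x_6) = -0.936457, coefficient = 1

I ≈ (0.250000/2) × -10.028087 = -1.253511
Exact value: -1.260081
Error: 0.006570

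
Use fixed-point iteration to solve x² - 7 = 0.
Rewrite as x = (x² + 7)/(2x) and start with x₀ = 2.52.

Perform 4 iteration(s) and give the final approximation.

Equation: x² - 7 = 0
Fixed-point form: x = (x² + 7)/(2x)
x₀ = 2.52

x_1 = g(2.520000) = 2.648889
x_2 = g(2.648889) = 2.645753
x_3 = g(2.645753) = 2.645751
x_4 = g(2.645751) = 2.645751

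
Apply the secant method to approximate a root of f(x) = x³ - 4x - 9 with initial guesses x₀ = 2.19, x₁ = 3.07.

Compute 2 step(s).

f(x) = x³ - 4x - 9
x₀ = 2.19, x₁ = 3.07

Secant formula: x_{n+1} = x_n - f(x_n)(x_n - x_{n-1})/(f(x_n) - f(x_{n-1}))

Iteration 1:
  f(2.190000) = -7.256541
  f(3.070000) = 7.654443
  x_2 = 3.070000 - 7.654443×(3.070000 - 2.190000)/(7.654443 - (-7.256541))
       = 2.618259
Iteration 2:
  f(3.070000) = 7.654443
  f(2.618259) = -1.524145
  x_3 = 2.618259 - (-1.524145)×(2.618259 - 3.070000)/(-1.524145 - 7.654443)
       = 2.693272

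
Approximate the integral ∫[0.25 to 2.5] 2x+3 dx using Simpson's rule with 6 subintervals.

f(x) = 2x+3
a = 0.25, b = 2.5, n = 6
h = (b - a)/n = 0.375000

Simpson's rule: (h/3)[f(x₀) + 4f(x₁) + 2f(x₂) + ... + f(xₙ)]

x_0 = 0.2500, f(x_0) = 3.500000, coefficient = 1
x_1 = 0.6250, f(x_1) = 4.250000, coefficient = 4
x_2 = 1.0000, f(x_2) = 5.000000, coefficient = 2
x_3 = 1.3750, f(x_3) = 5.750000, coefficient = 4
x_4 = 1.7500, f(x_4) = 6.500000, coefficient = 2
x_5 = 2.1250, f(x_5) = 7.250000, coefficient = 4
x_6 = 2.5000, f(x_6) = 8.000000, coefficient = 1

I ≈ (0.375000/3) × 103.500000 = 12.937500
Exact value: 12.937500
Error: 0.000000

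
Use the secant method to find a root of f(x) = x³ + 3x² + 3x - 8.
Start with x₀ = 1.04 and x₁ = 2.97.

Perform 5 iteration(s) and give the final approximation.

f(x) = x³ + 3x² + 3x - 8
x₀ = 1.04, x₁ = 2.97

Secant formula: x_{n+1} = x_n - f(x_n)(x_n - x_{n-1})/(f(x_n) - f(x_{n-1}))

Iteration 1:
  f(1.040000) = -0.510336
  f(2.970000) = 53.570773
  x_2 = 2.970000 - 53.570773×(2.970000 - 1.040000)/(53.570773 - (-0.510336))
       = 1.058212
Iteration 2:
  f(2.970000) = 53.570773
  f(1.058212) = -0.280921
  x_3 = 1.058212 - (-0.280921)×(1.058212 - 2.970000)/(-0.280921 - 53.570773)
       = 1.068185
Iteration 3:
  f(1.058212) = -0.280921
  f(1.068185) = -0.153562
  x_4 = 1.068185 - (-0.153562)×(1.068185 - 1.058212)/(-0.153562 - (-0.280921))
       = 1.080210
Iteration 4:
  f(1.068185) = -0.153562
  f(1.080210) = 0.001642
  x_5 = 1.080210 - 0.001642×(1.080210 - 1.068185)/(0.001642 - (-0.153562))
       = 1.080083
Iteration 5:
  f(1.080210) = 0.001642
  f(1.080083) = -0.000009
  x_6 = 1.080083 - (-0.000009)×(1.080083 - 1.080210)/(-0.000009 - 0.001642)
       = 1.080084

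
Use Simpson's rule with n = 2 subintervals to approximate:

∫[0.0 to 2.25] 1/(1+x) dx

f(x) = 1/(1+x)
a = 0.0, b = 2.25, n = 2
h = (b - a)/n = 1.125000

Simpson's rule: (h/3)[f(x₀) + 4f(x₁) + 2f(x₂) + ... + f(xₙ)]

x_0 = 0.0000, f(x_0) = 1.000000, coefficient = 1
x_1 = 1.1250, f(x_1) = 0.470588, coefficient = 4
x_2 = 2.2500, f(x_2) = 0.307692, coefficient = 1

I ≈ (1.125000/3) × 3.190045 = 1.196267
Exact value: 1.178655
Error: 0.017612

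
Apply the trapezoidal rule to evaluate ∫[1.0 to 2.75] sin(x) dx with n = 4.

f(x) = sin(x)
a = 1.0, b = 2.75, n = 4
h = (b - a)/n = 0.437500

Trapezoidal rule: (h/2)[f(x₀) + 2f(x₁) + 2f(x₂) + ... + f(xₙ)]

x_0 = 1.0000, f(x_0) = 0.841471, coefficient = 1
x_1 = 1.4375, f(x_1) = 0.991129, coefficient = 2
x_2 = 1.8750, f(x_2) = 0.954086, coefficient = 2
x_3 = 2.3125, f(x_3) = 0.737319, coefficient = 2
x_4 = 2.7500, f(x_4) = 0.381661, coefficient = 1

I ≈ (0.437500/2) × 6.588199 = 1.441169
Exact value: 1.464605
Error: 0.023436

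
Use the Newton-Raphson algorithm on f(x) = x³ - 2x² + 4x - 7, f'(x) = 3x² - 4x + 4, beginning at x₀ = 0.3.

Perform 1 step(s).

f(x) = x³ - 2x² + 4x - 7
f'(x) = 3x² - 4x + 4
x₀ = 0.3

Newton-Raphson formula: x_{n+1} = x_n - f(x_n)/f'(x_n)

Iteration 1:
  f(0.300000) = -5.953000
  f'(0.300000) = 3.070000
  x_1 = 0.300000 - (-5.953000)/3.070000 = 2.239088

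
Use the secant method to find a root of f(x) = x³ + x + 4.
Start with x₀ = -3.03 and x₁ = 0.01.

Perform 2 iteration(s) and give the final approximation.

f(x) = x³ + x + 4
x₀ = -3.03, x₁ = 0.01

Secant formula: x_{n+1} = x_n - f(x_n)(x_n - x_{n-1})/(f(x_n) - f(x_{n-1}))

Iteration 1:
  f(-3.030000) = -26.848127
  f(0.010000) = 4.010001
  x_2 = 0.010000 - 4.010001×(0.010000 - (-3.030000))/(4.010001 - (-26.848127))
       = -0.385047
Iteration 2:
  f(0.010000) = 4.010001
  f(-0.385047) = 3.557866
  x_3 = -0.385047 - 3.557866×(-0.385047 - 0.010000)/(3.557866 - 4.010001)
       = -3.493682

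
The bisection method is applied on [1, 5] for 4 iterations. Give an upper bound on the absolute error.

Bisection error bound: |error| ≤ (b-a)/2^n
|error| ≤ (5 - 1)/2^4 = 4/2^4
|error| ≤ 0.2500000000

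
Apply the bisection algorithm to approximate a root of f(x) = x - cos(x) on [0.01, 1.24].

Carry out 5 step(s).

f(x) = x - cos(x)
Initial interval: [0.01, 1.24]

Iteration 1:
  c_1 = (0.010000 + 1.240000)/2 = 0.625000
  f(c_1) = f(0.625000) = -0.185963
  f(a) × f(c) ≥ 0, new interval: [0.625000, 1.240000]
Iteration 2:
  c_2 = (0.625000 + 1.240000)/2 = 0.932500
  f(c_2) = f(0.932500) = 0.336672
  f(a) × f(c) < 0, new interval: [0.625000, 0.932500]
Iteration 3:
  c_3 = (0.625000 + 0.932500)/2 = 0.778750
  f(c_3) = f(0.778750) = 0.066958
  f(a) × f(c) < 0, new interval: [0.625000, 0.778750]
Iteration 4:
  c_4 = (0.625000 + 0.778750)/2 = 0.701875
  f(c_4) = f(0.701875) = -0.061758
  f(a) × f(c) ≥ 0, new interval: [0.701875, 0.778750]
Iteration 5:
  c_5 = (0.701875 + 0.778750)/2 = 0.740313
  f(c_5) = f(0.740313) = 0.002055
  f(a) × f(c) < 0, new interval: [0.701875, 0.740313]

After 5 iteration(s), the approximation is c_5 = 0.740313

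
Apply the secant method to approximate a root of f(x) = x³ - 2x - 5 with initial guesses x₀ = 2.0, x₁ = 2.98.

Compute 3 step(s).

f(x) = x³ - 2x - 5
x₀ = 2.0, x₁ = 2.98

Secant formula: x_{n+1} = x_n - f(x_n)(x_n - x_{n-1})/(f(x_n) - f(x_{n-1}))

Iteration 1:
  f(2.000000) = -1.000000
  f(2.980000) = 15.503592
  x_2 = 2.980000 - 15.503592×(2.980000 - 2.000000)/(15.503592 - (-1.000000))
       = 2.059381
Iteration 2:
  f(2.980000) = 15.503592
  f(2.059381) = -0.384824
  x_3 = 2.059381 - (-0.384824)×(2.059381 - 2.980000)/(-0.384824 - 15.503592)
       = 2.081679
Iteration 3:
  f(2.059381) = -0.384824
  f(2.081679) = -0.142639
  x_4 = 2.081679 - (-0.142639)×(2.081679 - 2.059381)/(-0.142639 - (-0.384824))
       = 2.094811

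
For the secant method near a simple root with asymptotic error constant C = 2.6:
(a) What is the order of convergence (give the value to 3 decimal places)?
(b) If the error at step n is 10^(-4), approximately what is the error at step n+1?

(a) Secant method has superlinear convergence with order φ = (1+√5)/2 ≈ 1.618.
    This means |e_{n+1}| ≈ C|e_n|^1.618.

(b) With |e_n| = 10^(-4) and C = 2.6:
    |e_{n+1}| ≈ 2.6 × (10^(-4))^1.618 = 2.6 × 10^(-6.47)

(a) ≈ 1.618 (golden ratio); (b) |e_{n+1}| ≈ 8.767e-07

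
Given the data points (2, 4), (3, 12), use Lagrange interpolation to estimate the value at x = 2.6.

Lagrange interpolation formula:
P(x) = Σ yᵢ × Lᵢ(x)
where Lᵢ(x) = Π_{j≠i} (x - xⱼ)/(xᵢ - xⱼ)

L_0(2.6) = (2.6 - 3)/(2 - 3) = 0.400000
L_1(2.6) = (2.6 - 2)/(3 - 2) = 0.600000

P(2.6) = 4×L_0(2.6) + 12×L_1(2.6)
P(2.6) = 8.800000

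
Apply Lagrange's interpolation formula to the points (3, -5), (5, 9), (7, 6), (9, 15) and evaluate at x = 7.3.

Lagrange interpolation formula:
P(x) = Σ yᵢ × Lᵢ(x)
where Lᵢ(x) = Π_{j≠i} (x - xⱼ)/(xᵢ - xⱼ)

L_0(7.3) = (7.3 - 5)/(3 - 5) × (7.3 - 7)/(3 - 7) × (7.3 - 9)/(3 - 9) = 0.024437
L_1(7.3) = (7.3 - 3)/(5 - 3) × (7.3 - 7)/(5 - 7) × (7.3 - 9)/(5 - 9) = -0.137062
L_2(7.3) = (7.3 - 3)/(7 - 3) × (7.3 - 5)/(7 - 5) × (7.3 - 9)/(7 - 9) = 1.050812
L_3(7.3) = (7.3 - 3)/(9 - 3) × (7.3 - 5)/(9 - 5) × (7.3 - 7)/(9 - 7) = 0.061812

P(7.3) = (-5)×L_0(7.3) + 9×L_1(7.3) + 6×L_2(7.3) + 15×L_3(7.3)
P(7.3) = 5.876313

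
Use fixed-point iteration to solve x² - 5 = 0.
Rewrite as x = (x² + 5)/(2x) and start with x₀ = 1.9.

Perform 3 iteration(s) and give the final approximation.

Equation: x² - 5 = 0
Fixed-point form: x = (x² + 5)/(2x)
x₀ = 1.9

x_1 = g(1.900000) = 2.265789
x_2 = g(2.265789) = 2.236263
x_3 = g(2.236263) = 2.236068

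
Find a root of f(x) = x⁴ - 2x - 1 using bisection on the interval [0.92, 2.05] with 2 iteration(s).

f(x) = x⁴ - 2x - 1
Initial interval: [0.92, 2.05]

Iteration 1:
  c_1 = (0.920000 + 2.050000)/2 = 1.485000
  f(c_1) = f(1.485000) = 0.893017
  f(a) × f(c) < 0, new interval: [0.920000, 1.485000]
Iteration 2:
  c_2 = (0.920000 + 1.485000)/2 = 1.202500
  f(c_2) = f(1.202500) = -1.314066
  f(a) × f(c) ≥ 0, new interval: [1.202500, 1.485000]

After 2 iteration(s), the approximation is c_2 = 1.202500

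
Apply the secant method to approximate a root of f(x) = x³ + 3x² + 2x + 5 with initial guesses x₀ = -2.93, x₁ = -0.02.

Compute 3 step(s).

f(x) = x³ + 3x² + 2x + 5
x₀ = -2.93, x₁ = -0.02

Secant formula: x_{n+1} = x_n - f(x_n)(x_n - x_{n-1})/(f(x_n) - f(x_{n-1}))

Iteration 1:
  f(-2.930000) = -0.259057
  f(-0.020000) = 4.961192
  x_2 = -0.020000 - 4.961192×(-0.020000 - (-2.930000))/(4.961192 - (-0.259057))
       = -2.785590
Iteration 2:
  f(-0.020000) = 4.961192
  f(-2.785590) = 1.092536
  x_3 = -2.785590 - 1.092536×(-2.785590 - (-0.020000))/(1.092536 - 4.961192)
       = -3.566613
Iteration 3:
  f(-2.785590) = 1.092536
  f(-3.566613) = -9.340952
  x_4 = -3.566613 - (-9.340952)×(-3.566613 - (-2.785590))/(-9.340952 - 1.092536)
       = -2.867374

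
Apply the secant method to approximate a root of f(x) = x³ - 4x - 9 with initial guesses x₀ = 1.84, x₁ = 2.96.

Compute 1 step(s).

f(x) = x³ - 4x - 9
x₀ = 1.84, x₁ = 2.96

Secant formula: x_{n+1} = x_n - f(x_n)(x_n - x_{n-1})/(f(x_n) - f(x_{n-1}))

Iteration 1:
  f(1.840000) = -10.130496
  f(2.960000) = 5.094336
  x_2 = 2.960000 - 5.094336×(2.960000 - 1.840000)/(5.094336 - (-10.130496))
       = 2.585240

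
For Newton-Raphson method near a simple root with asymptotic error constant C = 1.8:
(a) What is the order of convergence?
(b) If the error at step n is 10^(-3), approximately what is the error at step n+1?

(a) Newton-Raphson has quadratic (order 2) convergence near simple roots.
    This means |e_{n+1}| ≈ C|e_n|².

(b) With |e_n| = 10^(-3) and C = 1.8:
    |e_{n+1}| ≈ 1.8 × (10^(-3))² = 1.8 × 10^(-6)

(a) 2 (quadratic); (b) |e_{n+1}| ≈ 1.800e-06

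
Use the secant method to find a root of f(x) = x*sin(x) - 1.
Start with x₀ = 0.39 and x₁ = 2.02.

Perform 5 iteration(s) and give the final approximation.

f(x) = x*sin(x) - 1
x₀ = 0.39, x₁ = 2.02

Secant formula: x_{n+1} = x_n - f(x_n)(x_n - x_{n-1})/(f(x_n) - f(x_{n-1}))

Iteration 1:
  f(0.390000) = -0.851727
  f(2.020000) = 0.819602
  x_2 = 2.020000 - 0.819602×(2.020000 - 0.390000)/(0.819602 - (-0.851727))
       = 1.220665
Iteration 2:
  f(2.020000) = 0.819602
  f(1.220665) = 0.146604
  x_3 = 1.220665 - 0.146604×(1.220665 - 2.020000)/(0.146604 - 0.819602)
       = 1.046540
Iteration 3:
  f(1.220665) = 0.146604
  f(1.046540) = -0.094015
  x_4 = 1.046540 - (-0.094015)×(1.046540 - 1.220665)/(-0.094015 - 0.146604)
       = 1.114574
Iteration 4:
  f(1.046540) = -0.094015
  f(1.114574) = 0.000579
  x_5 = 1.114574 - 0.000579×(1.114574 - 1.046540)/(0.000579 - (-0.094015))
       = 1.114158
Iteration 5:
  f(1.114574) = 0.000579
  f(1.114158) = 0.000001
  x_6 = 1.114158 - 0.000001×(1.114158 - 1.114574)/(0.000001 - 0.000579)
       = 1.114157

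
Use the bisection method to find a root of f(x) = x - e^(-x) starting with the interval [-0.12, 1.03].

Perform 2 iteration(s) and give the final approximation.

f(x) = x - e^(-x)
Initial interval: [-0.12, 1.03]

Iteration 1:
  c_1 = (-0.120000 + 1.030000)/2 = 0.455000
  f(c_1) = f(0.455000) = -0.179448
  f(a) × f(c) ≥ 0, new interval: [0.455000, 1.030000]
Iteration 2:
  c_2 = (0.455000 + 1.030000)/2 = 0.742500
  f(c_2) = f(0.742500) = 0.266577
  f(a) × f(c) < 0, new interval: [0.455000, 0.742500]

After 2 iteration(s), the approximation is c_2 = 0.742500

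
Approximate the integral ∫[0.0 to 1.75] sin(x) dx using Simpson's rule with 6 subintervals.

f(x) = sin(x)
a = 0.0, b = 1.75, n = 6
h = (b - a)/n = 0.291667

Simpson's rule: (h/3)[f(x₀) + 4f(x₁) + 2f(x₂) + ... + f(xₙ)]

x_0 = 0.0000, f(x_0) = 0.000000, coefficient = 1
x_1 = 0.2917, f(x_1) = 0.287549, coefficient = 4
x_2 = 0.5833, f(x_2) = 0.550809, coefficient = 2
x_3 = 0.8750, f(x_3) = 0.767544, coefficient = 4
x_4 = 1.1667, f(x_4) = 0.919445, coefficient = 2
x_5 = 1.4583, f(x_5) = 0.993683, coefficient = 4
x_6 = 1.7500, f(x_6) = 0.983986, coefficient = 1

I ≈ (0.291667/3) × 12.119595 = 1.178294
Exact value: 1.178246
Error: 0.000048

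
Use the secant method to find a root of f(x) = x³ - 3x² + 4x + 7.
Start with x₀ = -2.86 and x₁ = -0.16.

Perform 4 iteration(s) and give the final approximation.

f(x) = x³ - 3x² + 4x + 7
x₀ = -2.86, x₁ = -0.16

Secant formula: x_{n+1} = x_n - f(x_n)(x_n - x_{n-1})/(f(x_n) - f(x_{n-1}))

Iteration 1:
  f(-2.860000) = -52.372456
  f(-0.160000) = 6.279104
  x_2 = -0.160000 - 6.279104×(-0.160000 - (-2.860000))/(6.279104 - (-52.372456))
       = -0.449056
Iteration 2:
  f(-0.160000) = 6.279104
  f(-0.449056) = 4.508270
  x_3 = -0.449056 - 4.508270×(-0.449056 - (-0.160000))/(4.508270 - 6.279104)
       = -1.184948
Iteration 3:
  f(-0.449056) = 4.508270
  f(-1.184948) = -3.615880
  x_4 = -1.184948 - (-3.615880)×(-1.184948 - (-0.449056))/(-3.615880 - 4.508270)
       = -0.857418
Iteration 4:
  f(-1.184948) = -3.615880
  f(-0.857418) = 0.734481
  x_5 = -0.857418 - 0.734481×(-0.857418 - (-1.184948))/(0.734481 - (-3.615880))
       = -0.912716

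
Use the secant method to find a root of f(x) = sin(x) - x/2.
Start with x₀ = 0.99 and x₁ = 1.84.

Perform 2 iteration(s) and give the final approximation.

f(x) = sin(x) - x/2
x₀ = 0.99, x₁ = 1.84

Secant formula: x_{n+1} = x_n - f(x_n)(x_n - x_{n-1})/(f(x_n) - f(x_{n-1}))

Iteration 1:
  f(0.990000) = 0.341026
  f(1.840000) = 0.043983
  x_2 = 1.840000 - 0.043983×(1.840000 - 0.990000)/(0.043983 - 0.341026)
       = 1.965859
Iteration 2:
  f(1.840000) = 0.043983
  f(1.965859) = -0.059957
  x_3 = 1.965859 - (-0.059957)×(1.965859 - 1.840000)/(-0.059957 - 0.043983)
       = 1.893258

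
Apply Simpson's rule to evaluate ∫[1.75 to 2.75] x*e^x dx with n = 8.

f(x) = x*e^x
a = 1.75, b = 2.75, n = 8
h = (b - a)/n = 0.125000

Simpson's rule: (h/3)[f(x₀) + 4f(x₁) + 2f(x₂) + ... + f(xₙ)]

x_0 = 1.7500, f(x_0) = 10.070555, coefficient = 1
x_1 = 1.8750, f(x_1) = 12.226536, coefficient = 4
x_2 = 2.0000, f(x_2) = 14.778112, coefficient = 2
x_3 = 2.1250, f(x_3) = 17.792407, coefficient = 4
x_4 = 2.2500, f(x_4) = 21.347406, coefficient = 2
x_5 = 2.3750, f(x_5) = 25.533656, coefficient = 4
x_6 = 2.5000, f(x_6) = 30.456235, coefficient = 2
x_7 = 2.6250, f(x_7) = 36.237007, coefficient = 4
x_8 = 2.7500, f(x_8) = 43.017238, coefficient = 1

I ≈ (0.125000/3) × 553.409724 = 23.058739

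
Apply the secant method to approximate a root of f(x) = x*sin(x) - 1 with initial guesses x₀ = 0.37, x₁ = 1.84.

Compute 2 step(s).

f(x) = x*sin(x) - 1
x₀ = 0.37, x₁ = 1.84

Secant formula: x_{n+1} = x_n - f(x_n)(x_n - x_{n-1})/(f(x_n) - f(x_{n-1}))

Iteration 1:
  f(0.370000) = -0.866202
  f(1.840000) = 0.773729
  x_2 = 1.840000 - 0.773729×(1.840000 - 0.370000)/(0.773729 - (-0.866202))
       = 1.146446
Iteration 2:
  f(1.840000) = 0.773729
  f(1.146446) = 0.044763
  x_3 = 1.146446 - 0.044763×(1.146446 - 1.840000)/(0.044763 - 0.773729)
       = 1.103857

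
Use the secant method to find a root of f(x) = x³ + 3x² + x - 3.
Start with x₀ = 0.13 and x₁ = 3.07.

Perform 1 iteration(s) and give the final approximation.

f(x) = x³ + 3x² + x - 3
x₀ = 0.13, x₁ = 3.07

Secant formula: x_{n+1} = x_n - f(x_n)(x_n - x_{n-1})/(f(x_n) - f(x_{n-1}))

Iteration 1:
  f(0.130000) = -2.817103
  f(3.070000) = 57.279143
  x_2 = 3.070000 - 57.279143×(3.070000 - 0.130000)/(57.279143 - (-2.817103))
       = 0.267817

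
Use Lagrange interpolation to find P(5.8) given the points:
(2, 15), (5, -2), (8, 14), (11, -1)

Lagrange interpolation formula:
P(x) = Σ yᵢ × Lᵢ(x)
where Lᵢ(x) = Π_{j≠i} (x - xⱼ)/(xᵢ - xⱼ)

L_0(5.8) = (5.8 - 5)/(2 - 5) × (5.8 - 8)/(2 - 8) × (5.8 - 11)/(2 - 11) = -0.056494
L_1(5.8) = (5.8 - 2)/(5 - 2) × (5.8 - 8)/(5 - 8) × (5.8 - 11)/(5 - 11) = 0.805037
L_2(5.8) = (5.8 - 2)/(8 - 2) × (5.8 - 5)/(8 - 5) × (5.8 - 11)/(8 - 11) = 0.292741
L_3(5.8) = (5.8 - 2)/(11 - 2) × (5.8 - 5)/(11 - 5) × (5.8 - 8)/(11 - 8) = -0.041284

P(5.8) = 15×L_0(5.8) + (-2)×L_1(5.8) + 14×L_2(5.8) + (-1)×L_3(5.8)
P(5.8) = 1.682173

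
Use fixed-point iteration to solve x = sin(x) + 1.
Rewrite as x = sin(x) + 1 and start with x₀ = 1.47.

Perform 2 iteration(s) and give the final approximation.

Equation: x = sin(x) + 1
Fixed-point form: x = sin(x) + 1
x₀ = 1.47

x_1 = g(1.470000) = 1.994924
x_2 = g(1.994924) = 1.911398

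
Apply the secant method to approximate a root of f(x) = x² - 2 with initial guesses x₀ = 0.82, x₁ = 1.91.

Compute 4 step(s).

f(x) = x² - 2
x₀ = 0.82, x₁ = 1.91

Secant formula: x_{n+1} = x_n - f(x_n)(x_n - x_{n-1})/(f(x_n) - f(x_{n-1}))

Iteration 1:
  f(0.820000) = -1.327600
  f(1.910000) = 1.648100
  x_2 = 1.910000 - 1.648100×(1.910000 - 0.820000)/(1.648100 - (-1.327600))
       = 1.306300
Iteration 2:
  f(1.910000) = 1.648100
  f(1.306300) = -0.293579
  x_3 = 1.306300 - (-0.293579)×(1.306300 - 1.910000)/(-0.293579 - 1.648100)
       = 1.397579
Iteration 3:
  f(1.306300) = -0.293579
  f(1.397579) = -0.046773
  x_4 = 1.397579 - (-0.046773)×(1.397579 - 1.306300)/(-0.046773 - (-0.293579))
       = 1.414877
Iteration 4:
  f(1.397579) = -0.046773
  f(1.414877) = 0.001878
  x_5 = 1.414877 - 0.001878×(1.414877 - 1.397579)/(0.001878 - (-0.046773))
       = 1.414210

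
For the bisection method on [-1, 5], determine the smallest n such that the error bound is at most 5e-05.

We need (b-a)/2^n ≤ 5e-05
(5 - (-1))/2^n ≤ 5e-05
6/2^n ≤ 5e-05
2^n ≥ 120000
n ≥ log₂(120000) = 16.87
n ≥ 17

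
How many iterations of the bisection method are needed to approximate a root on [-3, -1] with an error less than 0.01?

We need (b-a)/2^n ≤ 0.01
(-1 - (-3))/2^n ≤ 0.01
2/2^n ≤ 0.01
2^n ≥ 200
n ≥ log₂(200) = 7.64
n ≥ 8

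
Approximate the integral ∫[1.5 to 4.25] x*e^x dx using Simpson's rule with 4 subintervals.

f(x) = x*e^x
a = 1.5, b = 4.25, n = 4
h = (b - a)/n = 0.687500

Simpson's rule: (h/3)[f(x₀) + 4f(x₁) + 2f(x₂) + ... + f(xₙ)]

x_0 = 1.5000, f(x_0) = 6.722534, coefficient = 1
x_1 = 2.1875, f(x_1) = 19.496975, coefficient = 4
x_2 = 2.8750, f(x_2) = 50.960594, coefficient = 2
x_3 = 3.5625, f(x_3) = 125.582454, coefficient = 4
x_4 = 4.2500, f(x_4) = 297.948002, coefficient = 1

I ≈ (0.687500/3) × 986.909441 = 226.166747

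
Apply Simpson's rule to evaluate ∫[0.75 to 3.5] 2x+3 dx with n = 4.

f(x) = 2x+3
a = 0.75, b = 3.5, n = 4
h = (b - a)/n = 0.687500

Simpson's rule: (h/3)[f(x₀) + 4f(x₁) + 2f(x₂) + ... + f(xₙ)]

x_0 = 0.7500, f(x_0) = 4.500000, coefficient = 1
x_1 = 1.4375, f(x_1) = 5.875000, coefficient = 4
x_2 = 2.1250, f(x_2) = 7.250000, coefficient = 2
x_3 = 2.8125, f(x_3) = 8.625000, coefficient = 4
x_4 = 3.5000, f(x_4) = 10.000000, coefficient = 1

I ≈ (0.687500/3) × 87.000000 = 19.937500
Exact value: 19.937500
Error: 0.000000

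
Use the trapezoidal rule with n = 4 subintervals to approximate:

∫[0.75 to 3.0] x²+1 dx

f(x) = x²+1
a = 0.75, b = 3.0, n = 4
h = (b - a)/n = 0.562500

Trapezoidal rule: (h/2)[f(x₀) + 2f(x₁) + 2f(x₂) + ... + f(xₙ)]

x_0 = 0.7500, f(x_0) = 1.562500, coefficient = 1
x_1 = 1.3125, f(x_1) = 2.722656, coefficient = 2
x_2 = 1.8750, f(x_2) = 4.515625, coefficient = 2
x_3 = 2.4375, f(x_3) = 6.941406, coefficient = 2
x_4 = 3.0000, f(x_4) = 10.000000, coefficient = 1

I ≈ (0.562500/2) × 39.921875 = 11.228027
Exact value: 11.109375
Error: 0.118652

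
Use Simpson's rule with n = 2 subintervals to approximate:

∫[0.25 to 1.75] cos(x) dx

f(x) = cos(x)
a = 0.25, b = 1.75, n = 2
h = (b - a)/n = 0.750000

Simpson's rule: (h/3)[f(x₀) + 4f(x₁) + 2f(x₂) + ... + f(xₙ)]

x_0 = 0.2500, f(x_0) = 0.968912, coefficient = 1
x_1 = 1.0000, f(x_1) = 0.540302, coefficient = 4
x_2 = 1.7500, f(x_2) = -0.178246, coefficient = 1

I ≈ (0.750000/3) × 2.951876 = 0.737969
Exact value: 0.736582
Error: 0.001387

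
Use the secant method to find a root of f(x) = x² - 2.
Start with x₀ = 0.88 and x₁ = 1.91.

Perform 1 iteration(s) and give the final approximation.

f(x) = x² - 2
x₀ = 0.88, x₁ = 1.91

Secant formula: x_{n+1} = x_n - f(x_n)(x_n - x_{n-1})/(f(x_n) - f(x_{n-1}))

Iteration 1:
  f(0.880000) = -1.225600
  f(1.910000) = 1.648100
  x_2 = 1.910000 - 1.648100×(1.910000 - 0.880000)/(1.648100 - (-1.225600))
       = 1.319283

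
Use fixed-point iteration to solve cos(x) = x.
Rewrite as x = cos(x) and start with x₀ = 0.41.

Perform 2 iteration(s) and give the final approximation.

Equation: cos(x) = x
Fixed-point form: x = cos(x)
x₀ = 0.41

x_1 = g(0.410000) = 0.917121
x_2 = g(0.917121) = 0.608108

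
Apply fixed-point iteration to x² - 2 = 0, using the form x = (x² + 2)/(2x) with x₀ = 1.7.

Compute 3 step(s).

Equation: x² - 2 = 0
Fixed-point form: x = (x² + 2)/(2x)
x₀ = 1.7

x_1 = g(1.700000) = 1.438235
x_2 = g(1.438235) = 1.414414
x_3 = g(1.414414) = 1.414214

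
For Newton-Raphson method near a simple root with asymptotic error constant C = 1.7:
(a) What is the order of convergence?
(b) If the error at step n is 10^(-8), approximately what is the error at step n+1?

(a) Newton-Raphson has quadratic (order 2) convergence near simple roots.
    This means |e_{n+1}| ≈ C|e_n|².

(b) With |e_n| = 10^(-8) and C = 1.7:
    |e_{n+1}| ≈ 1.7 × (10^(-8))² = 1.7 × 10^(-16)

(a) 2 (quadratic); (b) |e_{n+1}| ≈ 1.700e-16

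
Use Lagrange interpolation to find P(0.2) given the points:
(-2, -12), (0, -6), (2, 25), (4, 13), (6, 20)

Lagrange interpolation formula:
P(x) = Σ yᵢ × Lᵢ(x)
where Lᵢ(x) = Π_{j≠i} (x - xⱼ)/(xᵢ - xⱼ)

L_0(0.2) = (0.2 - 0)/(-2 - 0) × (0.2 - 2)/(-2 - 2) × (0.2 - 4)/(-2 - 4) × (0.2 - 6)/(-2 - 6) = -0.020663
L_1(0.2) = (0.2 - (-2))/(0 - (-2)) × (0.2 - 2)/(0 - 2) × (0.2 - 4)/(0 - 4) × (0.2 - 6)/(0 - 6) = 0.909150
L_2(0.2) = (0.2 - (-2))/(2 - (-2)) × (0.2 - 0)/(2 - 0) × (0.2 - 4)/(2 - 4) × (0.2 - 6)/(2 - 6) = 0.151525
L_3(0.2) = (0.2 - (-2))/(4 - (-2)) × (0.2 - 0)/(4 - 0) × (0.2 - 2)/(4 - 2) × (0.2 - 6)/(4 - 6) = -0.047850
L_4(0.2) = (0.2 - (-2))/(6 - (-2)) × (0.2 - 0)/(6 - 0) × (0.2 - 2)/(6 - 2) × (0.2 - 4)/(6 - 4) = 0.007838

P(0.2) = (-12)×L_0(0.2) + (-6)×L_1(0.2) + 25×L_2(0.2) + 13×L_3(0.2) + 20×L_4(0.2)
P(0.2) = -1.884125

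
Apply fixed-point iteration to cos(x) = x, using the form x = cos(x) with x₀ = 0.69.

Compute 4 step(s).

Equation: cos(x) = x
Fixed-point form: x = cos(x)
x₀ = 0.69

x_1 = g(0.690000) = 0.771246
x_2 = g(0.771246) = 0.717043
x_3 = g(0.717043) = 0.753752
x_4 = g(0.753752) = 0.729126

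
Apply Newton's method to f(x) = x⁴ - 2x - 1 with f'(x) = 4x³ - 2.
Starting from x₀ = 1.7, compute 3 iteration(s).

f(x) = x⁴ - 2x - 1
f'(x) = 4x³ - 2
x₀ = 1.7

Newton-Raphson formula: x_{n+1} = x_n - f(x_n)/f'(x_n)

Iteration 1:
  f(1.700000) = 3.952100
  f'(1.700000) = 17.652000
  x_1 = 1.700000 - 3.952100/17.652000 = 1.476110
Iteration 2:
  f(1.476110) = 0.795392
  f'(1.476110) = 10.865198
  x_2 = 1.476110 - 0.795392/10.865198 = 1.402905
Iteration 3:
  f(1.402905) = 0.067773
  f'(1.402905) = 9.044464
  x_3 = 1.402905 - 0.067773/9.044464 = 1.395412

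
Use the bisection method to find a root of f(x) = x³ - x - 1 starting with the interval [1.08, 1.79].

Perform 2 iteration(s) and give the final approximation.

f(x) = x³ - x - 1
Initial interval: [1.08, 1.79]

Iteration 1:
  c_1 = (1.080000 + 1.790000)/2 = 1.435000
  f(c_1) = f(1.435000) = 0.519988
  f(a) × f(c) < 0, new interval: [1.080000, 1.435000]
Iteration 2:
  c_2 = (1.080000 + 1.435000)/2 = 1.257500
  f(c_2) = f(1.257500) = -0.269007
  f(a) × f(c) ≥ 0, new interval: [1.257500, 1.435000]

After 2 iteration(s), the approximation is c_2 = 1.257500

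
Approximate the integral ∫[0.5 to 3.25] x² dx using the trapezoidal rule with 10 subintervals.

f(x) = x²
a = 0.5, b = 3.25, n = 10
h = (b - a)/n = 0.275000

Trapezoidal rule: (h/2)[f(x₀) + 2f(x₁) + 2f(x₂) + ... + f(xₙ)]

x_0 = 0.5000, f(x_0) = 0.250000, coefficient = 1
x_1 = 0.7750, f(x_1) = 0.600625, coefficient = 2
x_2 = 1.0500, f(x_2) = 1.102500, coefficient = 2
x_3 = 1.3250, f(x_3) = 1.755625, coefficient = 2
x_4 = 1.6000, f(x_4) = 2.560000, coefficient = 2
x_5 = 1.8750, f(x_5) = 3.515625, coefficient = 2
x_6 = 2.1500, f(x_6) = 4.622500, coefficient = 2
x_7 = 2.4250, f(x_7) = 5.880625, coefficient = 2
x_8 = 2.7000, f(x_8) = 7.290000, coefficient = 2
x_9 = 2.9750, f(x_9) = 8.850625, coefficient = 2
x_10 = 3.2500, f(x_10) = 10.562500, coefficient = 1

I ≈ (0.275000/2) × 83.168750 = 11.435703
Exact value: 11.401042
Error: 0.034661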